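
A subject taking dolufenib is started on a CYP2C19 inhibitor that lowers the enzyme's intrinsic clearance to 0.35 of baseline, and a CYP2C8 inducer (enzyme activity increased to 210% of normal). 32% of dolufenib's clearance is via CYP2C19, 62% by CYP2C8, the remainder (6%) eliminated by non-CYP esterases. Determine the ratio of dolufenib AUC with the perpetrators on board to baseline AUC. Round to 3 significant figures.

CYP2C19: 0.32 × 0.35 = 0.112
CYP2C8: 0.62 × 2.1 = 1.302
Other: 0.06 (unchanged)
Relative clearance = 0.112 + 1.302 + 0.06 = 1.474.
AUC ∝ 1/CL: fold-change = 1 / 1.474 = 0.678.

0.678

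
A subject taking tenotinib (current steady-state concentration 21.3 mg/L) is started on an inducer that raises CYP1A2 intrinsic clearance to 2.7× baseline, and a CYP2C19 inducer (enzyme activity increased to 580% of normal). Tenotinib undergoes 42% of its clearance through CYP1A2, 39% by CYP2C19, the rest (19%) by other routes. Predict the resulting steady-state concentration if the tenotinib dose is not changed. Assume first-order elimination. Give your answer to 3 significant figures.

5.94 mg/L

The CYP1A2 pathway (42% of clearance) rises to 2.7× activity: 0.42 × 2.7 = 1.134.
The CYP2C19 pathway (39% of clearance) is boosted to 5.8× activity: 0.39 × 5.8 = 2.262.
The remaining 19% of clearance is unaffected.
CL_new/CL_old = 1.134 + 2.262 + 0.19 = 3.586.
New steady-state concentration = 21.3 / 3.586 = 5.94 mg/L (concentration scales inversely with clearance).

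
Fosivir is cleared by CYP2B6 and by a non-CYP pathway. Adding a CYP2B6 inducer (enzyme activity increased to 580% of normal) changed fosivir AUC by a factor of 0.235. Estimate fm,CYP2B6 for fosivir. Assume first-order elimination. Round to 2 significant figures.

Let fm be the CYP2B6 fraction. New clearance relative to baseline = fm × 5.8 + (1 − fm).
AUC ratio = 1 / (new CL fraction), so new CL fraction = 1 / 0.235 = 4.255.
fm × 5.8 + 1 − fm = 4.255  ⇒  fm × (5.8 − 1) = 3.255  ⇒  fm = 0.68.

0.68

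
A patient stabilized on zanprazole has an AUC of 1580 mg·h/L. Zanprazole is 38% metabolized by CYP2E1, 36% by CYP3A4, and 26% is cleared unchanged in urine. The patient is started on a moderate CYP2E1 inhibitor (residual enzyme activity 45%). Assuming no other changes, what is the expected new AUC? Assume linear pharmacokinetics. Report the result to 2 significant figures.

2.0 × 10³ mg·h/L

The CYP2E1 pathway (38% of clearance) is reduced to 0.45× activity: 0.38 × 0.45 = 0.171.
CYP3A4 (36%) and the residual 26% are unaffected.
CL_new/CL_old = 0.171 + 0.36 + 0.26 = 0.791.
AUC ∝ 1/CL, so new value = 1580 / 0.791 = 2.0 × 10³ mg·h/L.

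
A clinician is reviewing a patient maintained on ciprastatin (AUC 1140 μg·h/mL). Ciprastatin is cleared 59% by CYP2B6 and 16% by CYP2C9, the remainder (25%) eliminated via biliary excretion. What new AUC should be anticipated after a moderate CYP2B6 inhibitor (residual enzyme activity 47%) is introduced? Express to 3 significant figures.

The CYP2B6 pathway (59% of clearance) drops to 0.47× activity: 0.59 × 0.47 = 0.2773.
CYP2C9 (16%) and the residual 25% are unaffected.
Relative clearance = 0.2773 + 0.16 + 0.25 = 0.6873.
New AUC = baseline ÷ relative clearance = 1140 / 0.6873 = 1.66 × 10³ μg·h/mL.

1.66 × 10³ μg·h/mL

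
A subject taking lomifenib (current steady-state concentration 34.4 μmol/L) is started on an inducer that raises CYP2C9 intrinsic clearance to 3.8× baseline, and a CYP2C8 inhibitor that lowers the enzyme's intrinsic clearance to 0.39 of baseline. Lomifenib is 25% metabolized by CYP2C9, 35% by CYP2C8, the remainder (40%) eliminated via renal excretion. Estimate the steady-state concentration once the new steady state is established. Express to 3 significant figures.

23.1 μmol/L

The CYP2C9 pathway (25% of clearance) rises to 3.8× activity: 0.25 × 3.8 = 0.95.
The CYP2C8 pathway (35% of clearance) is reduced to 0.39× activity: 0.35 × 0.39 = 0.1365.
Non-CYP routes (40%) are unchanged.
Relative clearance = 0.95 + 0.1365 + 0.4 = 1.4865.
Steady-state concentration ∝ 1/CL: new value = 34.4 / 1.4865 = 23.1 μmol/L.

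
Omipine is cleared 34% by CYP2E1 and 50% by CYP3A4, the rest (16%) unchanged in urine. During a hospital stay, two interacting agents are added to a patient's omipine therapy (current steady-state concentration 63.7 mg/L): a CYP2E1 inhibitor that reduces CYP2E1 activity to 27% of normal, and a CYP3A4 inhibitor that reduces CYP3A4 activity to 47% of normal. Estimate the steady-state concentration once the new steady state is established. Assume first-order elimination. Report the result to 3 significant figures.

131 mg/L

CYP2E1: 0.34 × 0.27 = 0.0918
CYP3A4: 0.5 × 0.47 = 0.235
Other: 0.16 (unchanged)
Relative clearance = 0.0918 + 0.235 + 0.16 = 0.4868.
New steady-state concentration = 63.7 / 0.4868 = 131 mg/L (concentration scales inversely with clearance).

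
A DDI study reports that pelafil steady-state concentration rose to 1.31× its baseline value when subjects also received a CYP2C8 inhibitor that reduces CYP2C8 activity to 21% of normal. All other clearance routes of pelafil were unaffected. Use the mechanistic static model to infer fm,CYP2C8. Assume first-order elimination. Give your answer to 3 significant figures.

0.300

Let fm be the CYP2C8 fraction. New clearance relative to baseline = fm × 0.21 + (1 − fm).
Steady-state concentration ratio = 1 / (new CL fraction), so new CL fraction = 1 / 1.31 = 0.7634.
fm × 0.21 + 1 − fm = 0.7634  ⇒  fm × (0.21 − 1) = −0.2366  ⇒  fm = 0.300.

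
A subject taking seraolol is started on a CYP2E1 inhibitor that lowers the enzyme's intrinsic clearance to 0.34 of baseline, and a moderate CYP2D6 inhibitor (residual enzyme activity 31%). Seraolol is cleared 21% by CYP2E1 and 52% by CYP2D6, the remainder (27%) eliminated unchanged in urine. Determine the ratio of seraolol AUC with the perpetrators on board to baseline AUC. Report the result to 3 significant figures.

The CYP2E1 pathway (21% of clearance) drops to 0.34× activity: 0.21 × 0.34 = 0.0714.
The CYP2D6 pathway (52% of clearance) falls to 0.31× activity: 0.52 × 0.31 = 0.1612.
The remaining 27% of clearance is unaffected.
New clearance relative to baseline: 0.0714 + 0.1612 + 0.27 = 0.5026.
Net AUC ratio = 1 / 0.5026 = 1.99.

1.99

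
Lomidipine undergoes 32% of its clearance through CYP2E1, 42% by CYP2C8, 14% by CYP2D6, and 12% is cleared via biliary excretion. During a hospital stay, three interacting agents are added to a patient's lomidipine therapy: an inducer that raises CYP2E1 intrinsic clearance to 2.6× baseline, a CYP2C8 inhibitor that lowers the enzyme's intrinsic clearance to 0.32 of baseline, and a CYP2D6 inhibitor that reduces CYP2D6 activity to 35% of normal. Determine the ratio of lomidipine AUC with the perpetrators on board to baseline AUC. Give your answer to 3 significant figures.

0.881

The CYP2E1 pathway (32% of clearance) rises to 2.6× activity: 0.32 × 2.6 = 0.832.
The CYP2C8 pathway (42% of clearance) drops to 0.32× activity: 0.42 × 0.32 = 0.1344.
The CYP2D6 pathway (14% of clearance) is reduced to 0.35× activity: 0.14 × 0.35 = 0.049.
Non-CYP routes (12%) are unchanged.
CL_new/CL_old = 0.832 + 0.1344 + 0.049 + 0.12 = 1.1354.
AUC ∝ 1/CL: fold-change = 1 / 1.1354 = 0.881.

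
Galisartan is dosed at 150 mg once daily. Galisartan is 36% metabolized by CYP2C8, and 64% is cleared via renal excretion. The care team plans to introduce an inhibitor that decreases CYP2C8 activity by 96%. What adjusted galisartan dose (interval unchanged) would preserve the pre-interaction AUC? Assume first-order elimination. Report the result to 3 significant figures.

CYP2C8: 0.36 × 0.04 = 0.0144
Other: 0.64 (unchanged)
CL_new/CL_old = 0.0144 + 0.64 = 0.6544.
Exposure is unchanged when dose changes in proportion to clearance. New dose = 150 mg × 0.6544 = 98.2 mg.

98.2 mg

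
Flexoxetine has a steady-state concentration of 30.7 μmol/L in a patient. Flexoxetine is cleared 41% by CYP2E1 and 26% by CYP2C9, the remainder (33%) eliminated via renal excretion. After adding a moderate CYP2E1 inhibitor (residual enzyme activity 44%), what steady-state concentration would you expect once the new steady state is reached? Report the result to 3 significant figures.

CYP2E1: 0.41 × 0.44 = 0.1804
CYP2C9: 0.26 (unchanged)
Other: 0.33 (unchanged)
CL_new/CL_old = 0.1804 + 0.26 + 0.33 = 0.7704.
Steady-state concentration ∝ 1/CL, so new value = 30.7 / 0.7704 = 39.8 μmol/L.

39.8 μmol/L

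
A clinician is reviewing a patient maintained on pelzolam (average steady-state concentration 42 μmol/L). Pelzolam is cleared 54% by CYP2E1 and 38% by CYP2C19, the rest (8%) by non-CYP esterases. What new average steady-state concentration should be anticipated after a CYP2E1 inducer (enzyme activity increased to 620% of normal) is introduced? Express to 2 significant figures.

11 μmol/L

The CYP2E1 pathway (54% of clearance) rises to 6.2× activity: 0.54 × 6.2 = 3.348.
CYP2C19 (38%) and the residual 8% are unaffected.
Relative clearance = 3.348 + 0.38 + 0.08 = 3.808.
New average steady-state concentration = baseline ÷ relative clearance = 42 / 3.808 = 11 μmol/L.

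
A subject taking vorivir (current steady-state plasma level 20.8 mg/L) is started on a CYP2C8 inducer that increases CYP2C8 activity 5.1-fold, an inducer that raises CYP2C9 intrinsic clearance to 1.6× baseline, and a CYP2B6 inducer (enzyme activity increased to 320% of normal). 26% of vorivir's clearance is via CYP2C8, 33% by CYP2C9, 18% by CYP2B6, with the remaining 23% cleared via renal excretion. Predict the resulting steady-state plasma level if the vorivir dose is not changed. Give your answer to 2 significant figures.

The CYP2C8 pathway (26% of clearance) rises to 5.1× activity: 0.26 × 5.1 = 1.326.
The CYP2C9 pathway (33% of clearance) rises to 1.6× activity: 0.33 × 1.6 = 0.528.
The CYP2B6 pathway (18% of clearance) is boosted to 3.2× activity: 0.18 × 3.2 = 0.576.
The remaining 23% of clearance is unaffected.
CL_new/CL_old = 1.326 + 0.528 + 0.576 + 0.23 = 2.66.
Steady-state plasma level ∝ 1/CL: new value = 20.8 / 2.66 = 7.8 mg/L.

7.8 mg/L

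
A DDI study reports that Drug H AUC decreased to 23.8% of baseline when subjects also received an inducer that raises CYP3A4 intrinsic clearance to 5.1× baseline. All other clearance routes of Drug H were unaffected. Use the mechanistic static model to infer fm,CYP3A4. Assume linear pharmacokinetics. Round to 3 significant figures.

Let fm be the CYP3A4 fraction. New clearance relative to baseline = fm × 5.1 + (1 − fm).
AUC ratio = 1 / (new CL fraction), so new CL fraction = 1 / 0.238 = 4.202.
fm × 5.1 + 1 − fm = 4.202  ⇒  fm × (5.1 − 1) = 3.202  ⇒  fm = 0.781.

0.781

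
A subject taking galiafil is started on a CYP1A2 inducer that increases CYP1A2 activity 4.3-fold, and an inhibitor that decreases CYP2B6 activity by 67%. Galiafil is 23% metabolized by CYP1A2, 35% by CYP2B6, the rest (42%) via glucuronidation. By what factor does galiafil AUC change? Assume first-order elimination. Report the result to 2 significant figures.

0.66

The CYP1A2 pathway (23% of clearance) increases to 4.3× activity: 0.23 × 4.3 = 0.989.
The CYP2B6 pathway (35% of clearance) drops to 0.33× activity: 0.35 × 0.33 = 0.1155.
Non-CYP routes (42%) are unchanged.
Relative clearance = 0.989 + 0.1155 + 0.42 = 1.5245.
AUC ∝ 1/CL: fold-change = 1 / 1.5245 = 0.66.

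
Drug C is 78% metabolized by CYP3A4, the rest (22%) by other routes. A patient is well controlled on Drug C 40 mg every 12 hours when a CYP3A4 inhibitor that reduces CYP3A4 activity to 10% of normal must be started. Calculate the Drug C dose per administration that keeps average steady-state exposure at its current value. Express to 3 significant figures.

11.9 mg

The CYP3A4 pathway (78% of clearance) is reduced to 0.1× activity: 0.78 × 0.1 = 0.078.
Non-CYP routes (22%) are unchanged.
Relative clearance = 0.078 + 0.22 = 0.298.
To maintain the same steady-state level, dose must scale with clearance: new dose = 40 × 0.298 = 11.9 mg.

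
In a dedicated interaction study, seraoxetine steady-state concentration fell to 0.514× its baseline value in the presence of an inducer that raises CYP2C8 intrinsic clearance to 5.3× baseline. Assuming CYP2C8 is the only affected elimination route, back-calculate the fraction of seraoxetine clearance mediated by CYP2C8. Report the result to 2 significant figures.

0.22

Let fm be the CYP2C8 fraction. New clearance relative to baseline = fm × 5.3 + (1 − fm).
Steady-state concentration ratio = 1 / (new CL fraction), so new CL fraction = 1 / 0.514 = 1.946.
fm × 5.3 + 1 − fm = 1.946  ⇒  fm × (5.3 − 1) = 0.9455  ⇒  fm = 0.22.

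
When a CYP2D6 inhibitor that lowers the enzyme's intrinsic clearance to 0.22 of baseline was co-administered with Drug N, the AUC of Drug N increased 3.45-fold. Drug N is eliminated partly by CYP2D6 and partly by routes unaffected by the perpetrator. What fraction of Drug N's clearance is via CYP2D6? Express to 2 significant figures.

Write x for the fraction cleared via CYP2D6. The observed AUC change means clearance fell to 1/3.45 = 0.2899 of baseline.
Only the CYP2D6 route changed, so 0.2899 = x·0.22 + (1 − x), giving x = 0.91.

0.91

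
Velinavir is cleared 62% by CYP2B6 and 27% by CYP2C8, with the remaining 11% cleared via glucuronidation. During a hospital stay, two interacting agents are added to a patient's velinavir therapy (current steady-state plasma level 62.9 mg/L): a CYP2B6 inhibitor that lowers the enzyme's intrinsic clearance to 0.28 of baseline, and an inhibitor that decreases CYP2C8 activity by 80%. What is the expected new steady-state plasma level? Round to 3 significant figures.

CYP2B6: 0.62 × 0.28 = 0.1736
CYP2C8: 0.27 × 0.2 = 0.054
Other: 0.11 (unchanged)
New clearance relative to baseline: 0.1736 + 0.054 + 0.11 = 0.3376.
Steady-state plasma level ∝ 1/CL: new value = 62.9 / 0.3376 = 186 mg/L.

186 mg/L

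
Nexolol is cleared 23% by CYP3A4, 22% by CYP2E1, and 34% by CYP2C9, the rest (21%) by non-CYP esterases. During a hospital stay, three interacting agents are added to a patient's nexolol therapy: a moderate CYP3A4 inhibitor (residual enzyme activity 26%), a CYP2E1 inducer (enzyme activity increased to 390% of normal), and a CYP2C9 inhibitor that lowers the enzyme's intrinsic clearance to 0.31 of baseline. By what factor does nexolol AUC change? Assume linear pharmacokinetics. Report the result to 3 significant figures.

CYP3A4: 0.23 × 0.26 = 0.0598
CYP2E1: 0.22 × 3.9 = 0.858
CYP2C9: 0.34 × 0.31 = 0.1054
Other: 0.21 (unchanged)
Relative clearance = 0.0598 + 0.858 + 0.1054 + 0.21 = 1.2332.
AUC ∝ 1/CL: fold-change = 1 / 1.2332 = 0.811.

0.811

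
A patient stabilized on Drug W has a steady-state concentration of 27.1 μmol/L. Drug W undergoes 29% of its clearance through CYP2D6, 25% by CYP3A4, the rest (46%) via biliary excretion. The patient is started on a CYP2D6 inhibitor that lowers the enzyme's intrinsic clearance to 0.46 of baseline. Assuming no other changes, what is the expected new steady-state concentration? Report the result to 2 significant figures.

The CYP2D6 pathway (29% of clearance) drops to 0.46× activity: 0.29 × 0.46 = 0.1334.
CYP3A4 (25%) and the residual 46% are unaffected.
CL_new/CL_old = 0.1334 + 0.25 + 0.46 = 0.8434.
New steady-state concentration = baseline ÷ relative clearance = 27.1 / 0.8434 = 32 μmol/L.

32 μmol/L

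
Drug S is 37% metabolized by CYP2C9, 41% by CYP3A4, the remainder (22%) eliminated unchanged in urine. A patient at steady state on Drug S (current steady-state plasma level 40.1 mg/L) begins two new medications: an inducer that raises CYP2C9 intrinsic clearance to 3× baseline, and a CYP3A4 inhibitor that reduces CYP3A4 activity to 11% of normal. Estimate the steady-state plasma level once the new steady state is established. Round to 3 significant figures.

29.2 mg/L

The CYP2C9 pathway (37% of clearance) increases to 3× activity: 0.37 × 3 = 1.11.
The CYP3A4 pathway (41% of clearance) falls to 0.11× activity: 0.41 × 0.11 = 0.0451.
The remaining 22% of clearance is unaffected.
CL_new/CL_old = 1.11 + 0.0451 + 0.22 = 1.3751.
Dividing the baseline by the relative clearance: 40.1 / 1.3751 = 29.2 mg/L.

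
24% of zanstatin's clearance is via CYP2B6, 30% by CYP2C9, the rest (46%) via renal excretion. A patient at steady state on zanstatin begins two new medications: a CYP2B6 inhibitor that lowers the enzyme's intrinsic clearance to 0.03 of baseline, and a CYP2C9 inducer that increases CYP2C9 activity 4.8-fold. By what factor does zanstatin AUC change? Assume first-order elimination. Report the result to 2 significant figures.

0.52

CYP2B6: 0.24 × 0.03 = 0.0072
CYP2C9: 0.3 × 4.8 = 1.44
Other: 0.46 (unchanged)
Relative clearance = 0.0072 + 1.44 + 0.46 = 1.9072.
Because AUC varies inversely with clearance, the combined effect is 1 / 1.9072 = 0.52.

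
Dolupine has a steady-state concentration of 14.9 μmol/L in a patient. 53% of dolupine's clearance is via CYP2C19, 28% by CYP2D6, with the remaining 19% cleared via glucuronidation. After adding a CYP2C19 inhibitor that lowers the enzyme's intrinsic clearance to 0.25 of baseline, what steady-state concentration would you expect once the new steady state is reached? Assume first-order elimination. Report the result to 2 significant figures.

25 μmol/L

CYP2C19: 0.53 × 0.25 = 0.1325
CYP2D6: 0.28 (unchanged)
Other: 0.19 (unchanged)
Relative clearance = 0.1325 + 0.28 + 0.19 = 0.6025.
Steady-state concentration ∝ 1/CL, so new value = 14.9 / 0.6025 = 25 μmol/L.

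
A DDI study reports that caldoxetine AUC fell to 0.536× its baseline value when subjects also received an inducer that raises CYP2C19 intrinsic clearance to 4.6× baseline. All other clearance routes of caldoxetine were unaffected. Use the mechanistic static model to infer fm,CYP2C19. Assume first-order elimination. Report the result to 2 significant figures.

0.24

Call the CYP2C19 fraction fm. After the interaction, CL_new/CL_old = fm × 4.6 + (1 − fm).
AUC ratio = 1 / (new CL fraction), so new CL fraction = 1 / 0.536 = 1.866.
fm × 4.6 + 1 − fm = 1.866  ⇒  fm × (4.6 − 1) = 0.8657  ⇒  fm = 0.24.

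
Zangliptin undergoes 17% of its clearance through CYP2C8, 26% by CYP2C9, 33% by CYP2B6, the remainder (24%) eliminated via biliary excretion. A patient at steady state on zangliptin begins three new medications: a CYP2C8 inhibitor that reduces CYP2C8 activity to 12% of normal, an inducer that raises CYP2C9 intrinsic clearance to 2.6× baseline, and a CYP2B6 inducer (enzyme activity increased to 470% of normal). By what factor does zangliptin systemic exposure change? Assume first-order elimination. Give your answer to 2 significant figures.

The CYP2C8 pathway (17% of clearance) is reduced to 0.12× activity: 0.17 × 0.12 = 0.0204.
The CYP2C9 pathway (26% of clearance) rises to 2.6× activity: 0.26 × 2.6 = 0.676.
The CYP2B6 pathway (33% of clearance) is boosted to 4.7× activity: 0.33 × 4.7 = 1.551.
The remaining 24% of clearance is unaffected.
CL_new/CL_old = 0.0204 + 0.676 + 1.551 + 0.24 = 2.4874.
Systemic exposure ∝ 1/CL: fold-change = 1 / 2.4874 = 0.40.

0.40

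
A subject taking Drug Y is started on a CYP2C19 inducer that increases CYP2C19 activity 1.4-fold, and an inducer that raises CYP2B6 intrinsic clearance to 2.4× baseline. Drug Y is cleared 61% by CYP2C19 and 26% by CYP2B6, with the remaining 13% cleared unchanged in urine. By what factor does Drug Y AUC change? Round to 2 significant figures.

0.62

The CYP2C19 pathway (61% of clearance) rises to 1.4× activity: 0.61 × 1.4 = 0.854.
The CYP2B6 pathway (26% of clearance) rises to 2.4× activity: 0.26 × 2.4 = 0.624.
The remaining 13% of clearance is unaffected.
CL_new/CL_old = 0.854 + 0.624 + 0.13 = 1.608.
Net AUC ratio = 1 / 1.608 = 0.62.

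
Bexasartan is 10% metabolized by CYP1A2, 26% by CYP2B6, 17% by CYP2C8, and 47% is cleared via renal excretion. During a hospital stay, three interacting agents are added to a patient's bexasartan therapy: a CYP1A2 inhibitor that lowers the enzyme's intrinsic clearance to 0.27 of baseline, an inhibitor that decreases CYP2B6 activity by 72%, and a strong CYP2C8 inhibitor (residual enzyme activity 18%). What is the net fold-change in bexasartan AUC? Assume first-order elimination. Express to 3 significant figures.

1.67

CYP1A2: 0.1 × 0.27 = 0.027
CYP2B6: 0.26 × 0.28 = 0.0728
CYP2C8: 0.17 × 0.18 = 0.0306
Other: 0.47 (unchanged)
New clearance relative to baseline: 0.027 + 0.0728 + 0.0306 + 0.47 = 0.6004.
Because AUC varies inversely with clearance, the combined effect is 1 / 0.6004 = 1.67.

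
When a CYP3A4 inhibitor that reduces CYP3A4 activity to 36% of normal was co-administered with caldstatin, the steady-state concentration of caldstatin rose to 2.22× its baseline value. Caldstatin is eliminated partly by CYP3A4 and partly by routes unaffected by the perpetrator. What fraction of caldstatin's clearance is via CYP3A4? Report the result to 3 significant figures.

0.859

Let x = fm,CYP3A4. Because steady-state concentration ∝ 1/CL, relative clearance fell to 1/2.22 = 0.4505.
Only the CYP3A4 route changed, so 0.4505 = x·0.36 + (1 − x), giving x = 0.859.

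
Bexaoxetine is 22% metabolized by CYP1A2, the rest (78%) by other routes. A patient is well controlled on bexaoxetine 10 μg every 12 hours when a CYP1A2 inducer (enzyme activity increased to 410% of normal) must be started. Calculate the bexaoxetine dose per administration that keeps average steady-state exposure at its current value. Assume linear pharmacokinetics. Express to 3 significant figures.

The CYP1A2 pathway (22% of clearance) is boosted to 4.1× activity: 0.22 × 4.1 = 0.902.
Non-CYP routes (78%) are unchanged.
Relative clearance = 0.902 + 0.78 = 1.682.
Exposure is unchanged when dose changes in proportion to clearance. New dose = 10 μg × 1.682 = 16.8 μg.

16.8 μg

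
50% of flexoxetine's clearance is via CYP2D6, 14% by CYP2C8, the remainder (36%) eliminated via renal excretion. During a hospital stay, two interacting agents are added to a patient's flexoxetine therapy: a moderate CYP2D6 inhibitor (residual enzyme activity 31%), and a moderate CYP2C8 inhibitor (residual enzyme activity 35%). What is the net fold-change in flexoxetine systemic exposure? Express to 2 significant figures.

The CYP2D6 pathway (50% of clearance) is reduced to 0.31× activity: 0.5 × 0.31 = 0.155.
The CYP2C8 pathway (14% of clearance) drops to 0.35× activity: 0.14 × 0.35 = 0.049.
Non-CYP routes (36%) are unchanged.
CL_new/CL_old = 0.155 + 0.049 + 0.36 = 0.564.
Systemic exposure ∝ 1/CL: fold-change = 1 / 0.564 = 1.8.

1.8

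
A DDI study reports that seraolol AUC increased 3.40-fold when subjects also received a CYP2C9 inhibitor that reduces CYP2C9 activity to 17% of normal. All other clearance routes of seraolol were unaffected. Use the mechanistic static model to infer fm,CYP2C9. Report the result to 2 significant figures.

0.85

Call the CYP2C9 fraction fm. After the interaction, CL_new/CL_old = fm × 0.17 + (1 − fm).
AUC ratio = 1 / (new CL fraction), so new CL fraction = 1 / 3.40 = 0.2941.
fm × 0.17 + 1 − fm = 0.2941  ⇒  fm × (0.17 − 1) = −0.7059  ⇒  fm = 0.85.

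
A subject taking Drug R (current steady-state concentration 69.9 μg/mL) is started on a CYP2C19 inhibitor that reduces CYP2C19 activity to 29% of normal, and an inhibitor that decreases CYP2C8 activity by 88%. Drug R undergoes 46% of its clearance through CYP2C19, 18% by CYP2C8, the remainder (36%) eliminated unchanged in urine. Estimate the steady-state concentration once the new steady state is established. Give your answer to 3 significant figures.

136 μg/mL

CYP2C19: 0.46 × 0.29 = 0.1334
CYP2C8: 0.18 × 0.12 = 0.0216
Other: 0.36 (unchanged)
New clearance relative to baseline: 0.1334 + 0.0216 + 0.36 = 0.515.
New steady-state concentration = 69.9 / 0.515 = 136 μg/mL (concentration scales inversely with clearance).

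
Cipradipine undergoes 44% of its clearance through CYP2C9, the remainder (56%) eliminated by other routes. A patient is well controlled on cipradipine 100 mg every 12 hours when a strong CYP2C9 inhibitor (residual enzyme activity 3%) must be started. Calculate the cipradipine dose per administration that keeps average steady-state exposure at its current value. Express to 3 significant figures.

57.3 mg

The CYP2C9 pathway (44% of clearance) drops to 0.03× activity: 0.44 × 0.03 = 0.0132.
The remaining 56% of clearance is unaffected.
Relative clearance = 0.0132 + 0.56 = 0.5732.
Exposure is unchanged when dose changes in proportion to clearance. New dose = 100 mg × 0.5732 = 57.3 mg.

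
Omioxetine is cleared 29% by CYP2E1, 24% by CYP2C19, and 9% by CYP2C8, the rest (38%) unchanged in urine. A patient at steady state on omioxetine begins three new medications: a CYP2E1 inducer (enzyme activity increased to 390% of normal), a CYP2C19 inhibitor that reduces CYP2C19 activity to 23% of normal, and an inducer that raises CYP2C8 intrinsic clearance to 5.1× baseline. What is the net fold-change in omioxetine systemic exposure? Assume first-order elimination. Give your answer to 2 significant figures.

0.49

The CYP2E1 pathway (29% of clearance) is boosted to 3.9× activity: 0.29 × 3.9 = 1.131.
The CYP2C19 pathway (24% of clearance) falls to 0.23× activity: 0.24 × 0.23 = 0.0552.
The CYP2C8 pathway (9% of clearance) is boosted to 5.1× activity: 0.09 × 5.1 = 0.459.
The remaining 38% of clearance is unaffected.
New clearance relative to baseline: 1.131 + 0.0552 + 0.459 + 0.38 = 2.0252.
Systemic exposure ∝ 1/CL: fold-change = 1 / 2.0252 = 0.49.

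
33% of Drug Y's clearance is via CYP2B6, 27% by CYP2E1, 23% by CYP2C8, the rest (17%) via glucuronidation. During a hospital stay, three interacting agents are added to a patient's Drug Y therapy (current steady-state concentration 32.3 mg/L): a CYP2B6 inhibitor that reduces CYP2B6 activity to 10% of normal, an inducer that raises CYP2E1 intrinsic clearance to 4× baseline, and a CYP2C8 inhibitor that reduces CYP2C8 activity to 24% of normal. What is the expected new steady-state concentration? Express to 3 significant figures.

24.1 mg/L

CYP2B6: 0.33 × 0.1 = 0.033
CYP2E1: 0.27 × 4 = 1.08
CYP2C8: 0.23 × 0.24 = 0.0552
Other: 0.17 (unchanged)
Relative clearance = 0.033 + 1.08 + 0.0552 + 0.17 = 1.3382.
New steady-state concentration = 32.3 / 1.3382 = 24.1 mg/L (concentration scales inversely with clearance).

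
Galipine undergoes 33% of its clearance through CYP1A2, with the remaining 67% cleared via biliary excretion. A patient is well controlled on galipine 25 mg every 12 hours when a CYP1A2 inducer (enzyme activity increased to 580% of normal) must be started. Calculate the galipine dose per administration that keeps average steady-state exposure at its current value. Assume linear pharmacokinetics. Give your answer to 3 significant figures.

CYP1A2: 0.33 × 5.8 = 1.914
Other: 0.67 (unchanged)
New clearance relative to baseline: 1.914 + 0.67 = 2.584.
To maintain the same steady-state level, dose must scale with clearance: new dose = 25 × 2.584 = 64.6 mg.

64.6 mg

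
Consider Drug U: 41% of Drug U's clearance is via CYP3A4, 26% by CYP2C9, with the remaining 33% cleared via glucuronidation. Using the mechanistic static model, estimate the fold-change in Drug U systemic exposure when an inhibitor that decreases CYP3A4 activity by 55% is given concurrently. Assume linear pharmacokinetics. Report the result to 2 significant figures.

1.3

CYP3A4: 0.41 × 0.45 = 0.1845
CYP2C9: 0.26 (unchanged)
Other: 0.33 (unchanged)
New clearance relative to baseline: 0.1845 + 0.26 + 0.33 = 0.7745.
Since systemic exposure ∝ 1/CL, the ratio is 1 / 0.7745 = 1.3.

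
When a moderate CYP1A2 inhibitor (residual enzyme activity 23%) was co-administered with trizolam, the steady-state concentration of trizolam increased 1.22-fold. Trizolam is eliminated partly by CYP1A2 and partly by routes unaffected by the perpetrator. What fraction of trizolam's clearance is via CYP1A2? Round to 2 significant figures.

Let x = fm,CYP1A2. Because steady-state concentration ∝ 1/CL, relative clearance fell to 1/1.22 = 0.8197.
Setting x·0.23 + (1 − x) = 0.8197 and solving: x = (0.8197 − 1)/(0.23 − 1) = 0.23.

0.23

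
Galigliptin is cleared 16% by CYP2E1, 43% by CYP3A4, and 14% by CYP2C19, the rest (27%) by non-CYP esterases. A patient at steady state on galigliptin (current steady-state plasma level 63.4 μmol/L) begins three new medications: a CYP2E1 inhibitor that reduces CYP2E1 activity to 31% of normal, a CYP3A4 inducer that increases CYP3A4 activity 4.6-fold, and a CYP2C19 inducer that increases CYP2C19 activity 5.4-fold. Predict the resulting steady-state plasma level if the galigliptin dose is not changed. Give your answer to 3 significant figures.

20.8 μmol/L

CYP2E1: 0.16 × 0.31 = 0.0496
CYP3A4: 0.43 × 4.6 = 1.978
CYP2C19: 0.14 × 5.4 = 0.756
Other: 0.27 (unchanged)
Relative clearance = 0.0496 + 1.978 + 0.756 + 0.27 = 3.0536.
New steady-state plasma level = 63.4 / 3.0536 = 20.8 μmol/L (concentration scales inversely with clearance).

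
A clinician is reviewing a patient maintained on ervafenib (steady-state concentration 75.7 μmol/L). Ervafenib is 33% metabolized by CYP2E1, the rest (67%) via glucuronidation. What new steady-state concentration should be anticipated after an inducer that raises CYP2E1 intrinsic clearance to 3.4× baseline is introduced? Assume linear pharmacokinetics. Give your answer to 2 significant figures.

42 μmol/L

The CYP2E1 pathway (33% of clearance) rises to 3.4× activity: 0.33 × 3.4 = 1.122.
The remaining 67% of clearance is unaffected.
Relative clearance = 1.122 + 0.67 = 1.792.
New steady-state concentration = baseline ÷ relative clearance = 75.7 / 1.792 = 42 μmol/L.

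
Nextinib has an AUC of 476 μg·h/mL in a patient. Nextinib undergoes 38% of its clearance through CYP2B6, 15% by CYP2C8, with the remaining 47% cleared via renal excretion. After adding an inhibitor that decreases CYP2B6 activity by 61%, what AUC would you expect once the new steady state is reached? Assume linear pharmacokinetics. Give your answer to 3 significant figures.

CYP2B6: 0.38 × 0.39 = 0.1482
CYP2C8: 0.15 (unchanged)
Other: 0.47 (unchanged)
CL_new/CL_old = 0.1482 + 0.15 + 0.47 = 0.7682.
AUC ∝ 1/CL, so new value = 476 / 0.7682 = 620 μg·h/mL.

620 μg·h/mL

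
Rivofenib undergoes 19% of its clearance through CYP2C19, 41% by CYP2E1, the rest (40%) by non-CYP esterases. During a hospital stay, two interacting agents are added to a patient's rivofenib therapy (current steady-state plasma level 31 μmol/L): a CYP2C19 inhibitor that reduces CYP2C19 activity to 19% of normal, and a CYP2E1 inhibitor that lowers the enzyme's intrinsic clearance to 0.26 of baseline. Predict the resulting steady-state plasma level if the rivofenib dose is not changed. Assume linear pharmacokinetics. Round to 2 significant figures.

57 μmol/L

CYP2C19: 0.19 × 0.19 = 0.0361
CYP2E1: 0.41 × 0.26 = 0.1066
Other: 0.4 (unchanged)
Relative clearance = 0.0361 + 0.1066 + 0.4 = 0.5427.
Dividing the baseline by the relative clearance: 31 / 0.5427 = 57 μmol/L.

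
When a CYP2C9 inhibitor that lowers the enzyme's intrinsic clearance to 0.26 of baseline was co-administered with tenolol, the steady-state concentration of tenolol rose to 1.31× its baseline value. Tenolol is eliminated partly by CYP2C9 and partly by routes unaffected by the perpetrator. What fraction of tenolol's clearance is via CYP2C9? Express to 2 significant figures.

CL'/CL = 1 / 1.31 = 0.7634
0.26·fm + (1 − fm) = 0.7634
fm = (0.7634 − 1) / (0.26 − 1) = 0.32

0.32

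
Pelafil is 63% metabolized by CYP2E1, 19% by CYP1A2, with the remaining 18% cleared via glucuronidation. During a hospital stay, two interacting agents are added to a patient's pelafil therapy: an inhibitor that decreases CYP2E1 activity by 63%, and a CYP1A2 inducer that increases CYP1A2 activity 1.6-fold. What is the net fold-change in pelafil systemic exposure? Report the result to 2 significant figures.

1.4

The CYP2E1 pathway (63% of clearance) is reduced to 0.37× activity: 0.63 × 0.37 = 0.2331.
The CYP1A2 pathway (19% of clearance) is boosted to 1.6× activity: 0.19 × 1.6 = 0.304.
Non-CYP routes (18%) are unchanged.
Relative clearance = 0.2331 + 0.304 + 0.18 = 0.7171.
Because systemic exposure varies inversely with clearance, the combined effect is 1 / 0.7171 = 1.4.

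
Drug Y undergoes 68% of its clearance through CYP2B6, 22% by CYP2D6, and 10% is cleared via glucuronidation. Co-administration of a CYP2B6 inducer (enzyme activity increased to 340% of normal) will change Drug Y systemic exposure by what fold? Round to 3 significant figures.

The CYP2B6 pathway (68% of clearance) is boosted to 3.4× activity: 0.68 × 3.4 = 2.312.
CYP2D6 (22%) and the residual 10% are unaffected.
Relative clearance = 2.312 + 0.22 + 0.1 = 2.632.
Since systemic exposure ∝ 1/CL, the ratio is 1 / 2.632 = 0.380.

0.380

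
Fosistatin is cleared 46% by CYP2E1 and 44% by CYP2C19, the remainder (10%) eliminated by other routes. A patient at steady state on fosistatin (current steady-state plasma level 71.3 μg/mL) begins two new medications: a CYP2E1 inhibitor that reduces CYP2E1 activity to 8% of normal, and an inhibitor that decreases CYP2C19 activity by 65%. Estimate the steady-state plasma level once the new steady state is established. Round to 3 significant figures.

The CYP2E1 pathway (46% of clearance) falls to 0.08× activity: 0.46 × 0.08 = 0.0368.
The CYP2C19 pathway (44% of clearance) is reduced to 0.35× activity: 0.44 × 0.35 = 0.154.
The remaining 10% of clearance is unaffected.
New clearance relative to baseline: 0.0368 + 0.154 + 0.1 = 0.2908.
New steady-state plasma level = 71.3 / 0.2908 = 245 μg/mL (concentration scales inversely with clearance).

245 μg/mL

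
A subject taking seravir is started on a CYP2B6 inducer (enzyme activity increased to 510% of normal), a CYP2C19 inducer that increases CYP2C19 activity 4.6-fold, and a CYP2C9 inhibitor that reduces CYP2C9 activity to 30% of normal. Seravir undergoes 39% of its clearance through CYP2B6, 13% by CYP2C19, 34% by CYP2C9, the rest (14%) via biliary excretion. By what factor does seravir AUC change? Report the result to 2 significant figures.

CYP2B6: 0.39 × 5.1 = 1.989
CYP2C19: 0.13 × 4.6 = 0.598
CYP2C9: 0.34 × 0.3 = 0.102
Other: 0.14 (unchanged)
New clearance relative to baseline: 1.989 + 0.598 + 0.102 + 0.14 = 2.829.
Net AUC ratio = 1 / 2.829 = 0.35.

0.35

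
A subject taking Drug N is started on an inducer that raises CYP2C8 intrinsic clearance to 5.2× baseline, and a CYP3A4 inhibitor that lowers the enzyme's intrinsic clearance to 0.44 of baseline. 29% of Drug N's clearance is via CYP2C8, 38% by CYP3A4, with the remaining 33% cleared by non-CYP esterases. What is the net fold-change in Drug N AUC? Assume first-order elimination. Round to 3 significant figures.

The CYP2C8 pathway (29% of clearance) is boosted to 5.2× activity: 0.29 × 5.2 = 1.508.
The CYP3A4 pathway (38% of clearance) is reduced to 0.44× activity: 0.38 × 0.44 = 0.1672.
The remaining 33% of clearance is unaffected.
CL_new/CL_old = 1.508 + 0.1672 + 0.33 = 2.0052.
Because AUC varies inversely with clearance, the combined effect is 1 / 2.0052 = 0.499.

0.499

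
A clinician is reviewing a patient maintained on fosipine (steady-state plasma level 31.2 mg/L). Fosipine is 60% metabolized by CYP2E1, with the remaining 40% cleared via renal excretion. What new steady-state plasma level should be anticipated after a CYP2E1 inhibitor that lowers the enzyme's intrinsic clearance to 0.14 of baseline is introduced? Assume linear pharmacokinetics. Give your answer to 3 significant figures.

64.5 mg/L

CYP2E1: 0.6 × 0.14 = 0.084
Other: 0.4 (unchanged)
CL_new/CL_old = 0.084 + 0.4 = 0.484.
New steady-state plasma level = baseline ÷ relative clearance = 31.2 / 0.484 = 64.5 mg/L.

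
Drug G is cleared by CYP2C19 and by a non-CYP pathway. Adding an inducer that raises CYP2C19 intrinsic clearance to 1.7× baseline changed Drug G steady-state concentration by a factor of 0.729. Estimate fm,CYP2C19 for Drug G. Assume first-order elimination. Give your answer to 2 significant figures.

Call the CYP2C19 fraction fm. After the interaction, CL_new/CL_old = fm × 1.7 + (1 − fm).
Steady-state concentration ratio = 1 / (new CL fraction), so new CL fraction = 1 / 0.729 = 1.372.
fm × 1.7 + 1 − fm = 1.372  ⇒  fm × (1.7 − 1) = 0.3717  ⇒  fm = 0.53.

0.53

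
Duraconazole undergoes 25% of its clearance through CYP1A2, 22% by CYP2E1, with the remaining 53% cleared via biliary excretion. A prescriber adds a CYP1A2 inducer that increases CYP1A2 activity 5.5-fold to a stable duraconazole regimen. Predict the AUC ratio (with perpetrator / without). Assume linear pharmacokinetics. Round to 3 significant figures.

0.471

CYP1A2: 0.25 × 5.5 = 1.375
CYP2E1: 0.22 (unchanged)
Other: 0.53 (unchanged)
New clearance relative to baseline: 1.375 + 0.22 + 0.53 = 2.125.
AUC is inversely proportional to clearance, so the fold-change is 1 / 2.125 = 0.471.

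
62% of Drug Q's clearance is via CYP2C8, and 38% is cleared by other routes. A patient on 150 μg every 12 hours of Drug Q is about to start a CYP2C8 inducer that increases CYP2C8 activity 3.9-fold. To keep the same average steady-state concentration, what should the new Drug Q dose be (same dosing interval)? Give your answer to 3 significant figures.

The CYP2C8 pathway (62% of clearance) is boosted to 3.9× activity: 0.62 × 3.9 = 2.418.
The remaining 38% of clearance is unaffected.
Relative clearance = 2.418 + 0.38 = 2.798.
To maintain the same steady-state level, dose must scale with clearance: new dose = 150 × 2.798 = 420 μg.

420 μg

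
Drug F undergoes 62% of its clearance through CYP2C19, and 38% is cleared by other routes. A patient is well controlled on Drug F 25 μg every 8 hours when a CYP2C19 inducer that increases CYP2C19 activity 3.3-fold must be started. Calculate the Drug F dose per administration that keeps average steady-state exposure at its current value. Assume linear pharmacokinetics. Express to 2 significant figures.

CYP2C19: 0.62 × 3.3 = 2.046
Other: 0.38 (unchanged)
CL_new/CL_old = 2.046 + 0.38 = 2.426.
Css,avg = (dose rate)/CL, so holding Css fixed requires dose ∝ CL: 25 × 2.426 = 61 μg.

61 μg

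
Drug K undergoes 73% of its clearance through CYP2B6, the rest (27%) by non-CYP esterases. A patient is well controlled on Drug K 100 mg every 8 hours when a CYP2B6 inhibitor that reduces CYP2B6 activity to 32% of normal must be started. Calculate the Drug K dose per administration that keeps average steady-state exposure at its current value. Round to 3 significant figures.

50.4 mg

The CYP2B6 pathway (73% of clearance) drops to 0.32× activity: 0.73 × 0.32 = 0.2336.
The remaining 27% of clearance is unaffected.
Relative clearance = 0.2336 + 0.27 = 0.5036.
To maintain the same steady-state level, dose must scale with clearance: new dose = 100 × 0.5036 = 50.4 mg.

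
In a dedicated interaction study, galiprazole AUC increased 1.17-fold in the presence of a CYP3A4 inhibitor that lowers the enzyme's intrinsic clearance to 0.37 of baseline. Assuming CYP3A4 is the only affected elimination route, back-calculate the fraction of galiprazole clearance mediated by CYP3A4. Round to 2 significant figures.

0.23

Let x = fm,CYP3A4. Because AUC ∝ 1/CL, relative clearance fell to 1/1.17 = 0.8547.
Only the CYP3A4 route changed, so 0.8547 = x·0.37 + (1 − x), giving x = 0.23.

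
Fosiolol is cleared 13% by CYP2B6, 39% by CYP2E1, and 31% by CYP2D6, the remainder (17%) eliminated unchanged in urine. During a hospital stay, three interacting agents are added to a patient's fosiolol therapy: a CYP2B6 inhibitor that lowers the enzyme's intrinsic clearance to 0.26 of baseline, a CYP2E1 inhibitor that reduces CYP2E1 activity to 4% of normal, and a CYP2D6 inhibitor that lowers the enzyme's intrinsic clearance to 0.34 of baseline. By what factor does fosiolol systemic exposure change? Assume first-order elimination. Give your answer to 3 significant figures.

CYP2B6: 0.13 × 0.26 = 0.0338
CYP2E1: 0.39 × 0.04 = 0.0156
CYP2D6: 0.31 × 0.34 = 0.1054
Other: 0.17 (unchanged)
Relative clearance = 0.0338 + 0.0156 + 0.1054 + 0.17 = 0.3248.
Net systemic exposure ratio = 1 / 0.3248 = 3.08.

3.08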